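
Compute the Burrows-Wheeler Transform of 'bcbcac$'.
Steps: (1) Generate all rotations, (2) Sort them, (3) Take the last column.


Rotations (sorted):
  0: $bcbcac -> last char: c
  1: ac$bcbc -> last char: c
  2: bcac$bc -> last char: c
  3: bcbcac$ -> last char: $
  4: c$bcbca -> last char: a
  5: cac$bcb -> last char: b
  6: cbcac$b -> last char: b


BWT = ccc$abb


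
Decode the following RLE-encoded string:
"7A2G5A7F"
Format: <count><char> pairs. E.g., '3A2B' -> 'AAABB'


Expanding each <count><char> pair:
  7A -> 'AAAAAAA'
  2G -> 'GG'
  5A -> 'AAAAA'
  7F -> 'FFFFFFF'

Decoded = AAAAAAAGGAAAAAFFFFFFF


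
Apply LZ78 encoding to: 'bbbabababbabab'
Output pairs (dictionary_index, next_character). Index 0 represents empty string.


LZ78 encoding steps:
Dictionary: {0: ''}
Step 1: w='' (idx 0), next='b' -> output (0, 'b'), add 'b' as idx 1
Step 2: w='b' (idx 1), next='b' -> output (1, 'b'), add 'bb' as idx 2
Step 3: w='' (idx 0), next='a' -> output (0, 'a'), add 'a' as idx 3
Step 4: w='b' (idx 1), next='a' -> output (1, 'a'), add 'ba' as idx 4
Step 5: w='ba' (idx 4), next='b' -> output (4, 'b'), add 'bab' as idx 5
Step 6: w='bab' (idx 5), next='a' -> output (5, 'a'), add 'baba' as idx 6
Step 7: w='b' (idx 1), end of input -> output (1, '')


Encoded: [(0, 'b'), (1, 'b'), (0, 'a'), (1, 'a'), (4, 'b'), (5, 'a'), (1, '')]


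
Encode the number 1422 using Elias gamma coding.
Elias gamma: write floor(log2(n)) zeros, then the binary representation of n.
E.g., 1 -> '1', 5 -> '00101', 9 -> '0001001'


num_bits = floor(log2(1422)) + 1 = 11
leading_zeros = num_bits - 1 = 10
binary(1422) = 10110001110

Elias gamma(1422) = '0000000000' + '10110001110' = 000000000010110001110 (21 bits)


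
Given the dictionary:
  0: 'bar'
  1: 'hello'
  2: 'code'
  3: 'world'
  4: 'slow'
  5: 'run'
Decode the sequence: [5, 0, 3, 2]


Look up each index in the dictionary:
  5 -> 'run'
  0 -> 'bar'
  3 -> 'world'
  2 -> 'code'

Decoded: "run bar world code"


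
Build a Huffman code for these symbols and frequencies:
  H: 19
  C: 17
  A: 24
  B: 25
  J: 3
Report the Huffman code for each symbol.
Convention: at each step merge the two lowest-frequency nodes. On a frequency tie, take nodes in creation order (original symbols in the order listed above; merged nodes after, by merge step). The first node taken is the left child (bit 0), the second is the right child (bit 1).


Huffman tree construction:
Step 1: Merge J(3) + C(17) = 20
Step 2: Merge H(19) + (J+C)(20) = 39
Step 3: Merge A(24) + B(25) = 49
Step 4: Merge (H+(J+C))(39) + (A+B)(49) = 88
Read each symbol's code off the tree from the root (left child = 0, right child = 1).

Codes:
  H: 00 (length 2)
  C: 011 (length 3)
  A: 10 (length 2)
  B: 11 (length 2)
  J: 010 (length 3)
Average code length: 196/88 = 2.2273 bits/symbol


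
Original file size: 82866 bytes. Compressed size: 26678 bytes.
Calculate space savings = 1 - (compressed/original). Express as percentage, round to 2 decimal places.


ratio = compressed/original = 26678/82866 = 0.321941
savings = 1 - ratio = 1 - 0.321941 = 0.678059
as a percentage: 0.678059 * 100 = 67.81%

Space savings = 1 - 26678/82866 = 67.81%


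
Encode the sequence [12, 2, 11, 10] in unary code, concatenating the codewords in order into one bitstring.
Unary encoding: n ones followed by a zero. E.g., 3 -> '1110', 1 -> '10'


Encode each number as n ones followed by a terminating 0:
  12 -> 1111111111110 (13 bits)
  2 -> 110 (3 bits)
  11 -> 111111111110 (12 bits)
  10 -> 11111111110 (11 bits)
Total length = 13 + 3 + 12 + 11 = 39 bits.

Unary([12, 2, 11, 10]) = 111111111111011011111111111011111111110 (39 bits)


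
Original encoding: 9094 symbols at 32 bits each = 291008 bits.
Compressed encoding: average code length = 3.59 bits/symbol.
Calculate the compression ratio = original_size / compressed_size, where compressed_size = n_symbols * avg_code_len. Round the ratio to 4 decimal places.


original_size = n_symbols * orig_bits = 9094 * 32 = 291008 bits
compressed_size = n_symbols * avg_code_len = 9094 * 3.59 = 32647.46 bits
ratio = original_size / compressed_size = 291008 / 32647.46 = 8.9136

Compression ratio = 8.9136


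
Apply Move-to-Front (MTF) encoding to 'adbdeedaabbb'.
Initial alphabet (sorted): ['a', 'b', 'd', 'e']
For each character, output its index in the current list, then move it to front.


MTF encoding:
'a': index 0 in ['a', 'b', 'd', 'e'] -> ['a', 'b', 'd', 'e']
'd': index 2 in ['a', 'b', 'd', 'e'] -> ['d', 'a', 'b', 'e']
'b': index 2 in ['d', 'a', 'b', 'e'] -> ['b', 'd', 'a', 'e']
'd': index 1 in ['b', 'd', 'a', 'e'] -> ['d', 'b', 'a', 'e']
'e': index 3 in ['d', 'b', 'a', 'e'] -> ['e', 'd', 'b', 'a']
'e': index 0 in ['e', 'd', 'b', 'a'] -> ['e', 'd', 'b', 'a']
'd': index 1 in ['e', 'd', 'b', 'a'] -> ['d', 'e', 'b', 'a']
'a': index 3 in ['d', 'e', 'b', 'a'] -> ['a', 'd', 'e', 'b']
'a': index 0 in ['a', 'd', 'e', 'b'] -> ['a', 'd', 'e', 'b']
'b': index 3 in ['a', 'd', 'e', 'b'] -> ['b', 'a', 'd', 'e']
'b': index 0 in ['b', 'a', 'd', 'e'] -> ['b', 'a', 'd', 'e']
'b': index 0 in ['b', 'a', 'd', 'e'] -> ['b', 'a', 'd', 'e']


Output: [0, 2, 2, 1, 3, 0, 1, 3, 0, 3, 0, 0]


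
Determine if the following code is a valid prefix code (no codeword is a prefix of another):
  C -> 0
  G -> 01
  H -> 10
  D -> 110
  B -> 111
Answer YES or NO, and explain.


Checking each pair (does one codeword prefix another?):
  C='0' vs G='01': prefix -- VIOLATION

NO -- this is NOT a valid prefix code. C (0) is a prefix of G (01).


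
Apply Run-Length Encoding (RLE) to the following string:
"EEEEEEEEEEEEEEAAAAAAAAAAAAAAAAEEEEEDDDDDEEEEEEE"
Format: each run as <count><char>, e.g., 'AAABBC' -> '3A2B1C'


Scanning runs left to right:
  i=0: run of 'E' x 14 -> '14E'
  i=14: run of 'A' x 16 -> '16A'
  i=30: run of 'E' x 5 -> '5E'
  i=35: run of 'D' x 5 -> '5D'
  i=40: run of 'E' x 7 -> '7E'

RLE = 14E16A5E5D7E


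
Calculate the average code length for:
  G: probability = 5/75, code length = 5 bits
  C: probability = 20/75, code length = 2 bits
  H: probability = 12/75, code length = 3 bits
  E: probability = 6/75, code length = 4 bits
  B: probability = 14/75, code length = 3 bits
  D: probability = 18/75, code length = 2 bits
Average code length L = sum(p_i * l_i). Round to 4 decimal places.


Weighted contributions p_i * l_i:
  G: (5/75) * 5 = 25/75
  C: (20/75) * 2 = 40/75
  H: (12/75) * 3 = 36/75
  E: (6/75) * 4 = 24/75
  B: (14/75) * 3 = 42/75
  D: (18/75) * 2 = 36/75
Sum = (25 + 40 + 36 + 24 + 42 + 36)/75 = 203/75

L = 203/75 = 2.7067 bits/symbol


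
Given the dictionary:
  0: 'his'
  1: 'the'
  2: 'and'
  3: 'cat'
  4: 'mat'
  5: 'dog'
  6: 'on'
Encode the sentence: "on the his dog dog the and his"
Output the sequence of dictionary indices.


Look up each word in the dictionary:
  'on' -> 6
  'the' -> 1
  'his' -> 0
  'dog' -> 5
  'dog' -> 5
  'the' -> 1
  'and' -> 2
  'his' -> 0

Encoded: [6, 1, 0, 5, 5, 1, 2, 0]


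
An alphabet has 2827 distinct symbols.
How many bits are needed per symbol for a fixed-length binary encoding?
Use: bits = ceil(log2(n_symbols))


log2(2827) = 11.4651
Bracket: 2^11 = 2048 < 2827 <= 2^12 = 4096
So ceil(log2(2827)) = 12

bits = ceil(log2(2827)) = ceil(11.4651) = 12 bits


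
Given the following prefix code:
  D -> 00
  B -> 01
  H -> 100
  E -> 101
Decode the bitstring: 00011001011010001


Decoding step by step:
Bits 00 -> D
Bits 01 -> B
Bits 100 -> H
Bits 101 -> E
Bits 101 -> E
Bits 00 -> D
Bits 01 -> B


Decoded message: DBHEEDB


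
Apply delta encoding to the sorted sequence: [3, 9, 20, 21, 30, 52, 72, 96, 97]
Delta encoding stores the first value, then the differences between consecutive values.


First value: 3
Deltas:
  9 - 3 = 6
  20 - 9 = 11
  21 - 20 = 1
  30 - 21 = 9
  52 - 30 = 22
  72 - 52 = 20
  96 - 72 = 24
  97 - 96 = 1


Delta encoded: [3, 6, 11, 1, 9, 22, 20, 24, 1]


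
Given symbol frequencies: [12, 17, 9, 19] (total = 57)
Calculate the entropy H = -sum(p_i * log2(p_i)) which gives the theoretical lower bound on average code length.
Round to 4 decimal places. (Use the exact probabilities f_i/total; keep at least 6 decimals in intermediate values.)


Per-symbol terms -p_i * log2(p_i) with p_i = f_i/57:
  p = 12/57 = 0.210526: log2(p) = -2.247928, -p*log2(p) = 0.473248
  p = 17/57 = 0.298246: log2(p) = -1.745427, -p*log2(p) = 0.520566
  p = 9/57 = 0.157895: log2(p) = -2.662965, -p*log2(p) = 0.420468
  p = 19/57 = 0.333333: log2(p) = -1.584963, -p*log2(p) = 0.528321
H = 0.473248 + 0.520566 + 0.420468 + 0.528321 = 1.942603

H = 1.9426 bits/symbol


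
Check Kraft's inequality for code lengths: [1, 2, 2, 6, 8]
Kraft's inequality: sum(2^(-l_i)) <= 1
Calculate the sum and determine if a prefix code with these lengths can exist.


Sum = 2^(-1) + 2^(-2) + 2^(-2) + 2^(-6) + 2^(-8)
    = 0.5 + 0.25 + 0.25 + 0.015625 + 0.00390625
    = 261/256 = 1.01953125
Since 1.01953125 > 1, Kraft's inequality is NOT satisfied.
A prefix code with these lengths CANNOT exist.

Kraft sum = 1.01953125. Not satisfied.


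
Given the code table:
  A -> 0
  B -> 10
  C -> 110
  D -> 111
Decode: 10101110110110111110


Decoding:
10 -> B
10 -> B
111 -> D
0 -> A
110 -> C
110 -> C
111 -> D
110 -> C


Result: BBDACCDC


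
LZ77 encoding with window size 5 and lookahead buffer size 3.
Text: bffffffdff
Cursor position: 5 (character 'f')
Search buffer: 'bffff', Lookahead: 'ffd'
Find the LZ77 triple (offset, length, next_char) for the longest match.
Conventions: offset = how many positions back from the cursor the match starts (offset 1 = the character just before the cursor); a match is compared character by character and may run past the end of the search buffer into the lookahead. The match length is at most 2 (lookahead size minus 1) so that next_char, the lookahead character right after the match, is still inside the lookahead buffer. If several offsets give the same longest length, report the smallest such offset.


Try each offset into the search buffer:
  offset=1 (pos 4, char 'f'): match length 2
  offset=2 (pos 3, char 'f'): match length 2
  offset=3 (pos 2, char 'f'): match length 2
  offset=4 (pos 1, char 'f'): match length 2
  offset=5 (pos 0, char 'b'): match length 0
Longest match has length 2, found at offsets 1, 2, 3, 4; take the smallest, offset 1.
next_char = character at position 5 + 2 = 7 -> 'd'

Best match: offset=1, length=2 (matching 'ff' starting at position 4)
LZ77 triple: (1, 2, 'd')


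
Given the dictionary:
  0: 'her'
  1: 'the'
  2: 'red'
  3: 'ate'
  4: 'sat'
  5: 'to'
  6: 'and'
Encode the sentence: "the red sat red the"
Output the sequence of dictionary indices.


Look up each word in the dictionary:
  'the' -> 1
  'red' -> 2
  'sat' -> 4
  'red' -> 2
  'the' -> 1

Encoded: [1, 2, 4, 2, 1]


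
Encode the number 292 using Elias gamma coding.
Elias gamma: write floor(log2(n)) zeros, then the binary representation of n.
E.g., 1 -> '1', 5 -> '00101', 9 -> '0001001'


num_bits = floor(log2(292)) + 1 = 9
leading_zeros = num_bits - 1 = 8
binary(292) = 100100100

Elias gamma(292) = '00000000' + '100100100' = 00000000100100100 (17 bits)


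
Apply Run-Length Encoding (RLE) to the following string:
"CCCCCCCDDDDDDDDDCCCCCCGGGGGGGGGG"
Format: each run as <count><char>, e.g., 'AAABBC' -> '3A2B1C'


Scanning runs left to right:
  i=0: run of 'C' x 7 -> '7C'
  i=7: run of 'D' x 9 -> '9D'
  i=16: run of 'C' x 6 -> '6C'
  i=22: run of 'G' x 10 -> '10G'

RLE = 7C9D6C10G


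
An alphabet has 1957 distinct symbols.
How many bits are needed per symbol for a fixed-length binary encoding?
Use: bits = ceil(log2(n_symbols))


log2(1957) = 10.9344
Bracket: 2^10 = 1024 < 1957 <= 2^11 = 2048
So ceil(log2(1957)) = 11

bits = ceil(log2(1957)) = ceil(10.9344) = 11 bits


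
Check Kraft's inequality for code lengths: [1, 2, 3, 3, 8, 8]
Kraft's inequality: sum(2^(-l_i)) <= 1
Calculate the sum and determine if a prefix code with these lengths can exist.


Sum = 2^(-1) + 2^(-2) + 2^(-3) + 2^(-3) + 2^(-8) + 2^(-8)
    = 0.5 + 0.25 + 0.125 + 0.125 + 0.00390625 + 0.00390625
    = 258/256 = 1.0078125
Since 1.0078125 > 1, Kraft's inequality is NOT satisfied.
A prefix code with these lengths CANNOT exist.

Kraft sum = 1.0078125. Not satisfied.


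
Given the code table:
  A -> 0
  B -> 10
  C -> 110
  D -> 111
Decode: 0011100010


Decoding:
0 -> A
0 -> A
111 -> D
0 -> A
0 -> A
0 -> A
10 -> B


Result: AADAAAB


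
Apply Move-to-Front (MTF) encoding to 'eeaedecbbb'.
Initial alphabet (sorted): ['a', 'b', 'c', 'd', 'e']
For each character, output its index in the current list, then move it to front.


MTF encoding:
'e': index 4 in ['a', 'b', 'c', 'd', 'e'] -> ['e', 'a', 'b', 'c', 'd']
'e': index 0 in ['e', 'a', 'b', 'c', 'd'] -> ['e', 'a', 'b', 'c', 'd']
'a': index 1 in ['e', 'a', 'b', 'c', 'd'] -> ['a', 'e', 'b', 'c', 'd']
'e': index 1 in ['a', 'e', 'b', 'c', 'd'] -> ['e', 'a', 'b', 'c', 'd']
'd': index 4 in ['e', 'a', 'b', 'c', 'd'] -> ['d', 'e', 'a', 'b', 'c']
'e': index 1 in ['d', 'e', 'a', 'b', 'c'] -> ['e', 'd', 'a', 'b', 'c']
'c': index 4 in ['e', 'd', 'a', 'b', 'c'] -> ['c', 'e', 'd', 'a', 'b']
'b': index 4 in ['c', 'e', 'd', 'a', 'b'] -> ['b', 'c', 'e', 'd', 'a']
'b': index 0 in ['b', 'c', 'e', 'd', 'a'] -> ['b', 'c', 'e', 'd', 'a']
'b': index 0 in ['b', 'c', 'e', 'd', 'a'] -> ['b', 'c', 'e', 'd', 'a']


Output: [4, 0, 1, 1, 4, 1, 4, 4, 0, 0]


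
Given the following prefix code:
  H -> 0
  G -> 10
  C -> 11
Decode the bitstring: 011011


Decoding step by step:
Bits 0 -> H
Bits 11 -> C
Bits 0 -> H
Bits 11 -> C


Decoded message: HCHC


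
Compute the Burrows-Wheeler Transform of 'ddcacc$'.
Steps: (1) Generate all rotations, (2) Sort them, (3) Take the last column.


Rotations (sorted):
  0: $ddcacc -> last char: c
  1: acc$ddc -> last char: c
  2: c$ddcac -> last char: c
  3: cacc$dd -> last char: d
  4: cc$ddca -> last char: a
  5: dcacc$d -> last char: d
  6: ddcacc$ -> last char: $


BWT = cccdad$


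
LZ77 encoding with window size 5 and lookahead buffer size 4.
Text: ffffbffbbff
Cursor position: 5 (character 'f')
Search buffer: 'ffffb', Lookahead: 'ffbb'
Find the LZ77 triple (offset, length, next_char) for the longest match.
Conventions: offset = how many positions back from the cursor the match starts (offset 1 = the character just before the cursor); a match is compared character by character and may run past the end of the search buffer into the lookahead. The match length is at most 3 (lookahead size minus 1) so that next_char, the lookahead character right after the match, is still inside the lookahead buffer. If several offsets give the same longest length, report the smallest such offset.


Try each offset into the search buffer:
  offset=1 (pos 4, char 'b'): match length 0
  offset=2 (pos 3, char 'f'): match length 1
  offset=3 (pos 2, char 'f'): match length 3
  offset=4 (pos 1, char 'f'): match length 2
  offset=5 (pos 0, char 'f'): match length 2
Longest match has length 3 at offset 3.
next_char = character at position 5 + 3 = 8 -> 'b'

Best match: offset=3, length=3 (matching 'ffb' starting at position 2)
LZ77 triple: (3, 3, 'b')


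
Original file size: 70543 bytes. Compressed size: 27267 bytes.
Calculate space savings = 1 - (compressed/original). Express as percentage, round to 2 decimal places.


ratio = compressed/original = 27267/70543 = 0.38653
savings = 1 - ratio = 1 - 0.38653 = 0.61347
as a percentage: 0.61347 * 100 = 61.35%

Space savings = 1 - 27267/70543 = 61.35%


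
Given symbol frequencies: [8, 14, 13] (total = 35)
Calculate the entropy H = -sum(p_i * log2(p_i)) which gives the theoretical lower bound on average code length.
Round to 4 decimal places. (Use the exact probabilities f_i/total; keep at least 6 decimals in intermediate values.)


Per-symbol terms -p_i * log2(p_i) with p_i = f_i/35:
  p = 8/35 = 0.228571: log2(p) = -2.129283, -p*log2(p) = 0.486693
  p = 14/35 = 0.400000: log2(p) = -1.321928, -p*log2(p) = 0.528771
  p = 13/35 = 0.371429: log2(p) = -1.428843, -p*log2(p) = 0.530713
H = 0.486693 + 0.528771 + 0.530713 = 1.546177

H = 1.5462 bits/symbol


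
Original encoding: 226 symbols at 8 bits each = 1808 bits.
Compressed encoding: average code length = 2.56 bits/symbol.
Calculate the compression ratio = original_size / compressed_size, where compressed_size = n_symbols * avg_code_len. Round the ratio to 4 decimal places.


original_size = n_symbols * orig_bits = 226 * 8 = 1808 bits
compressed_size = n_symbols * avg_code_len = 226 * 2.56 = 578.56 bits
ratio = original_size / compressed_size = 1808 / 578.56 = 3.125

Compression ratio = 3.125


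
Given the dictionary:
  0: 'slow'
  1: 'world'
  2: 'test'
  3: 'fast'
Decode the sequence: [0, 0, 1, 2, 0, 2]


Look up each index in the dictionary:
  0 -> 'slow'
  0 -> 'slow'
  1 -> 'world'
  2 -> 'test'
  0 -> 'slow'
  2 -> 'test'

Decoded: "slow slow world test slow test"


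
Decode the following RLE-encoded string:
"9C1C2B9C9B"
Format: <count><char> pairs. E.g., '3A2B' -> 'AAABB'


Expanding each <count><char> pair:
  9C -> 'CCCCCCCCC'
  1C -> 'C'
  2B -> 'BB'
  9C -> 'CCCCCCCCC'
  9B -> 'BBBBBBBBB'

Decoded = CCCCCCCCCCBBCCCCCCCCCBBBBBBBBB


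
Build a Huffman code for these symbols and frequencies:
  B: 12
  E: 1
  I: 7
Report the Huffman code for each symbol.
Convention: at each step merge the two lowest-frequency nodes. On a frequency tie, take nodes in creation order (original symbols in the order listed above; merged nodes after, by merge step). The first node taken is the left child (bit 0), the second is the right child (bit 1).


Huffman tree construction:
Step 1: Merge E(1) + I(7) = 8
Step 2: Merge (E+I)(8) + B(12) = 20
Read each symbol's code off the tree from the root (left child = 0, right child = 1).

Codes:
  B: 1 (length 1)
  E: 00 (length 2)
  I: 01 (length 2)
Average code length: 28/20 = 1.4000 bits/symbol


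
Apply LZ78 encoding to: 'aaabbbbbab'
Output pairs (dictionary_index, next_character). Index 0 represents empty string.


LZ78 encoding steps:
Dictionary: {0: ''}
Step 1: w='' (idx 0), next='a' -> output (0, 'a'), add 'a' as idx 1
Step 2: w='a' (idx 1), next='a' -> output (1, 'a'), add 'aa' as idx 2
Step 3: w='' (idx 0), next='b' -> output (0, 'b'), add 'b' as idx 3
Step 4: w='b' (idx 3), next='b' -> output (3, 'b'), add 'bb' as idx 4
Step 5: w='bb' (idx 4), next='a' -> output (4, 'a'), add 'bba' as idx 5
Step 6: w='b' (idx 3), end of input -> output (3, '')


Encoded: [(0, 'a'), (1, 'a'), (0, 'b'), (3, 'b'), (4, 'a'), (3, '')]


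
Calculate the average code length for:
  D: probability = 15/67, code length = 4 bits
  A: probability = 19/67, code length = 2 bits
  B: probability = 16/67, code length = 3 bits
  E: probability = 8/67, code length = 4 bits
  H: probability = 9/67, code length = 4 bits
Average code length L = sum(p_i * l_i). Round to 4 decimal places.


Weighted contributions p_i * l_i:
  D: (15/67) * 4 = 60/67
  A: (19/67) * 2 = 38/67
  B: (16/67) * 3 = 48/67
  E: (8/67) * 4 = 32/67
  H: (9/67) * 4 = 36/67
Sum = (60 + 38 + 48 + 32 + 36)/67 = 214/67

L = 214/67 = 3.1940 bits/symbol


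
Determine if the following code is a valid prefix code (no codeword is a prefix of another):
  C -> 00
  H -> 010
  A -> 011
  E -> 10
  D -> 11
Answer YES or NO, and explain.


Checking each pair (does one codeword prefix another?):
  C='00' vs H='010': no prefix
  C='00' vs A='011': no prefix
  C='00' vs E='10': no prefix
  C='00' vs D='11': no prefix
  H='010' vs C='00': no prefix
  H='010' vs A='011': no prefix
  H='010' vs E='10': no prefix
  H='010' vs D='11': no prefix
  A='011' vs C='00': no prefix
  A='011' vs H='010': no prefix
  A='011' vs E='10': no prefix
  A='011' vs D='11': no prefix
  E='10' vs C='00': no prefix
  E='10' vs H='010': no prefix
  E='10' vs A='011': no prefix
  E='10' vs D='11': no prefix
  D='11' vs C='00': no prefix
  D='11' vs H='010': no prefix
  D='11' vs A='011': no prefix
  D='11' vs E='10': no prefix
No violation found over all pairs.

YES -- this is a valid prefix code. No codeword is a prefix of any other codeword.


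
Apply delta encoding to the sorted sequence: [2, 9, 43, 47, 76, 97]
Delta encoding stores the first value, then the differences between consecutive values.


First value: 2
Deltas:
  9 - 2 = 7
  43 - 9 = 34
  47 - 43 = 4
  76 - 47 = 29
  97 - 76 = 21


Delta encoded: [2, 7, 34, 4, 29, 21]


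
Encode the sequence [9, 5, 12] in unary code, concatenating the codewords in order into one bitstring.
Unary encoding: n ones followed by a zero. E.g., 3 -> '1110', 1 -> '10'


Encode each number as n ones followed by a terminating 0:
  9 -> 1111111110 (10 bits)
  5 -> 111110 (6 bits)
  12 -> 1111111111110 (13 bits)
Total length = 10 + 6 + 13 = 29 bits.

Unary([9, 5, 12]) = 11111111101111101111111111110 (29 bits)


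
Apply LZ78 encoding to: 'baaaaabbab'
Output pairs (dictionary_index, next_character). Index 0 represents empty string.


LZ78 encoding steps:
Dictionary: {0: ''}
Step 1: w='' (idx 0), next='b' -> output (0, 'b'), add 'b' as idx 1
Step 2: w='' (idx 0), next='a' -> output (0, 'a'), add 'a' as idx 2
Step 3: w='a' (idx 2), next='a' -> output (2, 'a'), add 'aa' as idx 3
Step 4: w='aa' (idx 3), next='b' -> output (3, 'b'), add 'aab' as idx 4
Step 5: w='b' (idx 1), next='a' -> output (1, 'a'), add 'ba' as idx 5
Step 6: w='b' (idx 1), end of input -> output (1, '')


Encoded: [(0, 'b'), (0, 'a'), (2, 'a'), (3, 'b'), (1, 'a'), (1, '')]


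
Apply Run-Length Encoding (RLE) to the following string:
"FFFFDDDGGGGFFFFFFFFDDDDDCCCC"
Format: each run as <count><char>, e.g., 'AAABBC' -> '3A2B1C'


Scanning runs left to right:
  i=0: run of 'F' x 4 -> '4F'
  i=4: run of 'D' x 3 -> '3D'
  i=7: run of 'G' x 4 -> '4G'
  i=11: run of 'F' x 8 -> '8F'
  i=19: run of 'D' x 5 -> '5D'
  i=24: run of 'C' x 4 -> '4C'

RLE = 4F3D4G8F5D4C


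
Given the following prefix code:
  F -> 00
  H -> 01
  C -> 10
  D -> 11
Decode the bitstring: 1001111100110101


Decoding step by step:
Bits 10 -> C
Bits 01 -> H
Bits 11 -> D
Bits 11 -> D
Bits 00 -> F
Bits 11 -> D
Bits 01 -> H
Bits 01 -> H


Decoded message: CHDDFDHH


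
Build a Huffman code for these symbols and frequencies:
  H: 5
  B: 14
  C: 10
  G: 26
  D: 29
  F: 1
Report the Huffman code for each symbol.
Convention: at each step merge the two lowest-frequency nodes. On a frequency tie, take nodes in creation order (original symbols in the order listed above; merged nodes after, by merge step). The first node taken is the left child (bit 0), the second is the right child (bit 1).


Huffman tree construction:
Step 1: Merge F(1) + H(5) = 6
Step 2: Merge (F+H)(6) + C(10) = 16
Step 3: Merge B(14) + ((F+H)+C)(16) = 30
Step 4: Merge G(26) + D(29) = 55
Step 5: Merge (B+((F+H)+C))(30) + (G+D)(55) = 85
Read each symbol's code off the tree from the root (left child = 0, right child = 1).

Codes:
  H: 0101 (length 4)
  B: 00 (length 2)
  C: 011 (length 3)
  G: 10 (length 2)
  D: 11 (length 2)
  F: 0100 (length 4)
Average code length: 192/85 = 2.2588 bits/symbol


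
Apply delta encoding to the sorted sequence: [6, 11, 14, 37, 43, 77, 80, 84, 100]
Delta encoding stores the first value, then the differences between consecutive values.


First value: 6
Deltas:
  11 - 6 = 5
  14 - 11 = 3
  37 - 14 = 23
  43 - 37 = 6
  77 - 43 = 34
  80 - 77 = 3
  84 - 80 = 4
  100 - 84 = 16


Delta encoded: [6, 5, 3, 23, 6, 34, 3, 4, 16]


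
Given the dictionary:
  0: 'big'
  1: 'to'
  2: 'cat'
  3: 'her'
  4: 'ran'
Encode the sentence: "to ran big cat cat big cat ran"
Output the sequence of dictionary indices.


Look up each word in the dictionary:
  'to' -> 1
  'ran' -> 4
  'big' -> 0
  'cat' -> 2
  'cat' -> 2
  'big' -> 0
  'cat' -> 2
  'ran' -> 4

Encoded: [1, 4, 0, 2, 2, 0, 2, 4]


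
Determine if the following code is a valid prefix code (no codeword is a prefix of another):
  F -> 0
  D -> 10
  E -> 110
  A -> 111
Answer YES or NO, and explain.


Checking each pair (does one codeword prefix another?):
  F='0' vs D='10': no prefix
  F='0' vs E='110': no prefix
  F='0' vs A='111': no prefix
  D='10' vs F='0': no prefix
  D='10' vs E='110': no prefix
  D='10' vs A='111': no prefix
  E='110' vs F='0': no prefix
  E='110' vs D='10': no prefix
  E='110' vs A='111': no prefix
  A='111' vs F='0': no prefix
  A='111' vs D='10': no prefix
  A='111' vs E='110': no prefix
No violation found over all pairs.

YES -- this is a valid prefix code. No codeword is a prefix of any other codeword.


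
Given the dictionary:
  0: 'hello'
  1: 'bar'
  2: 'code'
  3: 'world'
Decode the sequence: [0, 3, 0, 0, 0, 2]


Look up each index in the dictionary:
  0 -> 'hello'
  3 -> 'world'
  0 -> 'hello'
  0 -> 'hello'
  0 -> 'hello'
  2 -> 'code'

Decoded: "hello world hello hello hello code"


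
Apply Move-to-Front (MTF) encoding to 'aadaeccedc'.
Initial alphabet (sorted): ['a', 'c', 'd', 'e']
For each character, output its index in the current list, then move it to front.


MTF encoding:
'a': index 0 in ['a', 'c', 'd', 'e'] -> ['a', 'c', 'd', 'e']
'a': index 0 in ['a', 'c', 'd', 'e'] -> ['a', 'c', 'd', 'e']
'd': index 2 in ['a', 'c', 'd', 'e'] -> ['d', 'a', 'c', 'e']
'a': index 1 in ['d', 'a', 'c', 'e'] -> ['a', 'd', 'c', 'e']
'e': index 3 in ['a', 'd', 'c', 'e'] -> ['e', 'a', 'd', 'c']
'c': index 3 in ['e', 'a', 'd', 'c'] -> ['c', 'e', 'a', 'd']
'c': index 0 in ['c', 'e', 'a', 'd'] -> ['c', 'e', 'a', 'd']
'e': index 1 in ['c', 'e', 'a', 'd'] -> ['e', 'c', 'a', 'd']
'd': index 3 in ['e', 'c', 'a', 'd'] -> ['d', 'e', 'c', 'a']
'c': index 2 in ['d', 'e', 'c', 'a'] -> ['c', 'd', 'e', 'a']


Output: [0, 0, 2, 1, 3, 3, 0, 1, 3, 2]


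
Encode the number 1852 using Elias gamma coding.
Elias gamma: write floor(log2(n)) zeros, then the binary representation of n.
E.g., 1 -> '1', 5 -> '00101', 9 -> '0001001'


num_bits = floor(log2(1852)) + 1 = 11
leading_zeros = num_bits - 1 = 10
binary(1852) = 11100111100

Elias gamma(1852) = '0000000000' + '11100111100' = 000000000011100111100 (21 bits)


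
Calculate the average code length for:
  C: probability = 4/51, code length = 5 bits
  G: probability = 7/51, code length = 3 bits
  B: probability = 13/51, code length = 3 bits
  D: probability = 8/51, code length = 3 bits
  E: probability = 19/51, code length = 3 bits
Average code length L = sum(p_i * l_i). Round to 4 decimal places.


Weighted contributions p_i * l_i:
  C: (4/51) * 5 = 20/51
  G: (7/51) * 3 = 21/51
  B: (13/51) * 3 = 39/51
  D: (8/51) * 3 = 24/51
  E: (19/51) * 3 = 57/51
Sum = (20 + 21 + 39 + 24 + 57)/51 = 161/51

L = 161/51 = 3.1569 bits/symbol


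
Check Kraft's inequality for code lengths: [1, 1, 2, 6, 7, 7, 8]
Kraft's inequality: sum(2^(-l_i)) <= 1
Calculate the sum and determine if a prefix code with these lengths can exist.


Sum = 2^(-1) + 2^(-1) + 2^(-2) + 2^(-6) + 2^(-7) + 2^(-7) + 2^(-8)
    = 0.5 + 0.5 + 0.25 + 0.015625 + 0.0078125 + 0.0078125 + 0.00390625
    = 329/256 = 1.28515625
Since 1.28515625 > 1, Kraft's inequality is NOT satisfied.
A prefix code with these lengths CANNOT exist.

Kraft sum = 1.28515625. Not satisfied.


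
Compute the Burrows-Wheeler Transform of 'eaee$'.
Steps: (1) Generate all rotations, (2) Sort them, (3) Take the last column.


Rotations (sorted):
  0: $eaee -> last char: e
  1: aee$e -> last char: e
  2: e$eae -> last char: e
  3: eaee$ -> last char: $
  4: ee$ea -> last char: a


BWT = eee$a


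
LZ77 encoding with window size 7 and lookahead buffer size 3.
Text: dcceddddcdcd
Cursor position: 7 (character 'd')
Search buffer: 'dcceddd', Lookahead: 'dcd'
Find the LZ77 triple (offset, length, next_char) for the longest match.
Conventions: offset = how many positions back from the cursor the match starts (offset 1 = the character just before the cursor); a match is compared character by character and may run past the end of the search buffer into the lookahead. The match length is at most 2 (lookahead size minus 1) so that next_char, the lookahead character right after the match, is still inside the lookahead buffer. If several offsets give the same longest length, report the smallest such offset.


Try each offset into the search buffer:
  offset=1 (pos 6, char 'd'): match length 1
  offset=2 (pos 5, char 'd'): match length 1
  offset=3 (pos 4, char 'd'): match length 1
  offset=4 (pos 3, char 'e'): match length 0
  offset=5 (pos 2, char 'c'): match length 0
  offset=6 (pos 1, char 'c'): match length 0
  offset=7 (pos 0, char 'd'): match length 2
Longest match has length 2 at offset 7.
next_char = character at position 7 + 2 = 9 -> 'd'

Best match: offset=7, length=2 (matching 'dc' starting at position 0)
LZ77 triple: (7, 2, 'd')


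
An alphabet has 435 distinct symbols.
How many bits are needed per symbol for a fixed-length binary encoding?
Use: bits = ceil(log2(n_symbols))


log2(435) = 8.7649
Bracket: 2^8 = 256 < 435 <= 2^9 = 512
So ceil(log2(435)) = 9

bits = ceil(log2(435)) = ceil(8.7649) = 9 bits


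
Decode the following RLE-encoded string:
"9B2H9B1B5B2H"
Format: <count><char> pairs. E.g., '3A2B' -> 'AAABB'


Expanding each <count><char> pair:
  9B -> 'BBBBBBBBB'
  2H -> 'HH'
  9B -> 'BBBBBBBBB'
  1B -> 'B'
  5B -> 'BBBBB'
  2H -> 'HH'

Decoded = BBBBBBBBBHHBBBBBBBBBBBBBBBHH


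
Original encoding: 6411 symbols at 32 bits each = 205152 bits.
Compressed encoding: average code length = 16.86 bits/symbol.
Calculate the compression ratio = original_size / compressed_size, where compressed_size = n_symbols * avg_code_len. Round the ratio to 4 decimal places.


original_size = n_symbols * orig_bits = 6411 * 32 = 205152 bits
compressed_size = n_symbols * avg_code_len = 6411 * 16.86 = 108089.46 bits
ratio = original_size / compressed_size = 205152 / 108089.46 = 1.898

Compression ratio = 1.898


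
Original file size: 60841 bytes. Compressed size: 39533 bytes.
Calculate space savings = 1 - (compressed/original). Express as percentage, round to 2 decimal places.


ratio = compressed/original = 39533/60841 = 0.649776
savings = 1 - ratio = 1 - 0.649776 = 0.350224
as a percentage: 0.350224 * 100 = 35.02%

Space savings = 1 - 39533/60841 = 35.02%


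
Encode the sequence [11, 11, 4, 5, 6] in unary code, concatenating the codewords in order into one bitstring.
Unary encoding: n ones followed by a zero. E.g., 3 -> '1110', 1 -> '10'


Encode each number as n ones followed by a terminating 0:
  11 -> 111111111110 (12 bits)
  11 -> 111111111110 (12 bits)
  4 -> 11110 (5 bits)
  5 -> 111110 (6 bits)
  6 -> 1111110 (7 bits)
Total length = 12 + 12 + 5 + 6 + 7 = 42 bits.

Unary([11, 11, 4, 5, 6]) = 111111111110111111111110111101111101111110 (42 bits)


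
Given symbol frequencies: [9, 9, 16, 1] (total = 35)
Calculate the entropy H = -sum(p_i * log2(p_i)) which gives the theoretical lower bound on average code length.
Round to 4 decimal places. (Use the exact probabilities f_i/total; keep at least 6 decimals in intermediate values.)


Per-symbol terms -p_i * log2(p_i) with p_i = f_i/35:
  p = 9/35 = 0.257143: log2(p) = -1.959358, -p*log2(p) = 0.503835
  p = 9/35 = 0.257143: log2(p) = -1.959358, -p*log2(p) = 0.503835
  p = 16/35 = 0.457143: log2(p) = -1.129283, -p*log2(p) = 0.516244
  p = 1/35 = 0.028571: log2(p) = -5.129283, -p*log2(p) = 0.146551
H = 0.503835 + 0.503835 + 0.516244 + 0.146551 = 1.670465

H = 1.6705 bits/symbol


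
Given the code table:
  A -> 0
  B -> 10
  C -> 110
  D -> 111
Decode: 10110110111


Decoding:
10 -> B
110 -> C
110 -> C
111 -> D


Result: BCCD


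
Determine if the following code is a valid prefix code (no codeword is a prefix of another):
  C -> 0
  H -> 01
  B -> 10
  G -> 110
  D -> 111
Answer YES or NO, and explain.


Checking each pair (does one codeword prefix another?):
  C='0' vs H='01': prefix -- VIOLATION

NO -- this is NOT a valid prefix code. C (0) is a prefix of H (01).


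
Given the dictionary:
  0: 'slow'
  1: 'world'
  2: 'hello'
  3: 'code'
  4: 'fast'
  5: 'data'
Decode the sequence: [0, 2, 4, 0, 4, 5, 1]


Look up each index in the dictionary:
  0 -> 'slow'
  2 -> 'hello'
  4 -> 'fast'
  0 -> 'slow'
  4 -> 'fast'
  5 -> 'data'
  1 -> 'world'

Decoded: "slow hello fast slow fast data world"


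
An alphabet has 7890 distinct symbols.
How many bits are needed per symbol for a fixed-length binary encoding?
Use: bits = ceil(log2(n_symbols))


log2(7890) = 12.9458
Bracket: 2^12 = 4096 < 7890 <= 2^13 = 8192
So ceil(log2(7890)) = 13

bits = ceil(log2(7890)) = ceil(12.9458) = 13 bits


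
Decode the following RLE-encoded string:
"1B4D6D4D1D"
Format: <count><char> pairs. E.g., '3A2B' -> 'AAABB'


Expanding each <count><char> pair:
  1B -> 'B'
  4D -> 'DDDD'
  6D -> 'DDDDDD'
  4D -> 'DDDD'
  1D -> 'D'

Decoded = BDDDDDDDDDDDDDDD


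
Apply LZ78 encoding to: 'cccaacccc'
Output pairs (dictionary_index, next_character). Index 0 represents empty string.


LZ78 encoding steps:
Dictionary: {0: ''}
Step 1: w='' (idx 0), next='c' -> output (0, 'c'), add 'c' as idx 1
Step 2: w='c' (idx 1), next='c' -> output (1, 'c'), add 'cc' as idx 2
Step 3: w='' (idx 0), next='a' -> output (0, 'a'), add 'a' as idx 3
Step 4: w='a' (idx 3), next='c' -> output (3, 'c'), add 'ac' as idx 4
Step 5: w='cc' (idx 2), next='c' -> output (2, 'c'), add 'ccc' as idx 5


Encoded: [(0, 'c'), (1, 'c'), (0, 'a'), (3, 'c'), (2, 'c')]


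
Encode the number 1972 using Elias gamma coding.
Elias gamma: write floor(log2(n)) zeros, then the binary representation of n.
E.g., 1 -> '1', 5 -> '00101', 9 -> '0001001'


num_bits = floor(log2(1972)) + 1 = 11
leading_zeros = num_bits - 1 = 10
binary(1972) = 11110110100

Elias gamma(1972) = '0000000000' + '11110110100' = 000000000011110110100 (21 bits)


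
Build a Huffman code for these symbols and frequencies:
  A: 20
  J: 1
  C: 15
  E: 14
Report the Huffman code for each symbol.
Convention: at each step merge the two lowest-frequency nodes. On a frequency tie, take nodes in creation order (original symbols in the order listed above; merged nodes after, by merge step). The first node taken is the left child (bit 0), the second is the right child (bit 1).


Huffman tree construction:
Step 1: Merge J(1) + E(14) = 15
Step 2: Merge C(15) + (J+E)(15) = 30
Step 3: Merge A(20) + (C+(J+E))(30) = 50
Read each symbol's code off the tree from the root (left child = 0, right child = 1).

Codes:
  A: 0 (length 1)
  J: 110 (length 3)
  C: 10 (length 2)
  E: 111 (length 3)
Average code length: 95/50 = 1.9000 bits/symbol


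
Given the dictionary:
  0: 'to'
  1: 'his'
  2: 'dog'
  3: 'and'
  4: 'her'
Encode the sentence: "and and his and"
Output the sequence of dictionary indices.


Look up each word in the dictionary:
  'and' -> 3
  'and' -> 3
  'his' -> 1
  'and' -> 3

Encoded: [3, 3, 1, 3]


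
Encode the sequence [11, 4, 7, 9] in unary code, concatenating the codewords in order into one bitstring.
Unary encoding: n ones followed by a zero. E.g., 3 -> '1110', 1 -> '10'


Encode each number as n ones followed by a terminating 0:
  11 -> 111111111110 (12 bits)
  4 -> 11110 (5 bits)
  7 -> 11111110 (8 bits)
  9 -> 1111111110 (10 bits)
Total length = 12 + 5 + 8 + 10 = 35 bits.

Unary([11, 4, 7, 9]) = 11111111111011110111111101111111110 (35 bits)


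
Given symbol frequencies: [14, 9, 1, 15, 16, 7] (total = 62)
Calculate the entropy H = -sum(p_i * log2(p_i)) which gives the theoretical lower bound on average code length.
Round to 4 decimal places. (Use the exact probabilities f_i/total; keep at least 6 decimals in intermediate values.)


Per-symbol terms -p_i * log2(p_i) with p_i = f_i/62:
  p = 14/62 = 0.225806: log2(p) = -2.146841, -p*log2(p) = 0.484771
  p = 9/62 = 0.145161: log2(p) = -2.784271, -p*log2(p) = 0.404168
  p = 1/62 = 0.016129: log2(p) = -5.954196, -p*log2(p) = 0.096035
  p = 15/62 = 0.241935: log2(p) = -2.047306, -p*log2(p) = 0.495316
  p = 16/62 = 0.258065: log2(p) = -1.954196, -p*log2(p) = 0.504309
  p = 7/62 = 0.112903: log2(p) = -3.146841, -p*log2(p) = 0.355289
H = 0.484771 + 0.404168 + 0.096035 + 0.495316 + 0.504309 + 0.355289 = 2.339888

H = 2.3399 bits/symbol


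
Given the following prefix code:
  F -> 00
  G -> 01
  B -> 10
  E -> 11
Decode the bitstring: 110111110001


Decoding step by step:
Bits 11 -> E
Bits 01 -> G
Bits 11 -> E
Bits 11 -> E
Bits 00 -> F
Bits 01 -> G


Decoded message: EGEEFG


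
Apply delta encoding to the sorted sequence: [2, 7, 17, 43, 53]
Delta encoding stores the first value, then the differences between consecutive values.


First value: 2
Deltas:
  7 - 2 = 5
  17 - 7 = 10
  43 - 17 = 26
  53 - 43 = 10


Delta encoded: [2, 5, 10, 26, 10]


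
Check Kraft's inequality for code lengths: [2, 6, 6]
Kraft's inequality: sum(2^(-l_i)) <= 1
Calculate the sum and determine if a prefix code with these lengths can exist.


Sum = 2^(-2) + 2^(-6) + 2^(-6)
    = 0.25 + 0.015625 + 0.015625
    = 18/64 = 0.28125
Since 0.28125 <= 1, Kraft's inequality IS satisfied.
A prefix code with these lengths CAN exist.

Kraft sum = 0.28125. Satisfied.


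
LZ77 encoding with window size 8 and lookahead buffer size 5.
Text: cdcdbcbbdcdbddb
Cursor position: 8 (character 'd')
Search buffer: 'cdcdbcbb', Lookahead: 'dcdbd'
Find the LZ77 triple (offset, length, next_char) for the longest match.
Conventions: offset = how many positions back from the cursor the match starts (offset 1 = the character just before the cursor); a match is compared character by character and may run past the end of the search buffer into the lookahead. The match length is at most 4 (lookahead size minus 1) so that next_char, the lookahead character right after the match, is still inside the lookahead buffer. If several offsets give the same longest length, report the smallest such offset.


Try each offset into the search buffer:
  offset=1 (pos 7, char 'b'): match length 0
  offset=2 (pos 6, char 'b'): match length 0
  offset=3 (pos 5, char 'c'): match length 0
  offset=4 (pos 4, char 'b'): match length 0
  offset=5 (pos 3, char 'd'): match length 1
  offset=6 (pos 2, char 'c'): match length 0
  offset=7 (pos 1, char 'd'): match length 4
  offset=8 (pos 0, char 'c'): match length 0
Longest match has length 4 at offset 7.
next_char = character at position 8 + 4 = 12 -> 'd'

Best match: offset=7, length=4 (matching 'dcdb' starting at position 1)
LZ77 triple: (7, 4, 'd')


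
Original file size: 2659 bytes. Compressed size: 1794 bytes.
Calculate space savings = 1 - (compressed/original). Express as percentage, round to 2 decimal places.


ratio = compressed/original = 1794/2659 = 0.67469
savings = 1 - ratio = 1 - 0.67469 = 0.32531
as a percentage: 0.32531 * 100 = 32.53%

Space savings = 1 - 1794/2659 = 32.53%


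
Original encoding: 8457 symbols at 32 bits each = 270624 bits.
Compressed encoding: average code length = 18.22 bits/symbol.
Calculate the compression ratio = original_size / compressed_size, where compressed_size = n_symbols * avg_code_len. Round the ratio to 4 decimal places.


original_size = n_symbols * orig_bits = 8457 * 32 = 270624 bits
compressed_size = n_symbols * avg_code_len = 8457 * 18.22 = 154086.54 bits
ratio = original_size / compressed_size = 270624 / 154086.54 = 1.7563

Compression ratio = 1.7563


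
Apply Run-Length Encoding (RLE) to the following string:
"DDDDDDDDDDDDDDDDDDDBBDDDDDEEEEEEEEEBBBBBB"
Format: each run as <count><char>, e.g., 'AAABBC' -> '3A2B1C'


Scanning runs left to right:
  i=0: run of 'D' x 19 -> '19D'
  i=19: run of 'B' x 2 -> '2B'
  i=21: run of 'D' x 5 -> '5D'
  i=26: run of 'E' x 9 -> '9E'
  i=35: run of 'B' x 6 -> '6B'

RLE = 19D2B5D9E6B


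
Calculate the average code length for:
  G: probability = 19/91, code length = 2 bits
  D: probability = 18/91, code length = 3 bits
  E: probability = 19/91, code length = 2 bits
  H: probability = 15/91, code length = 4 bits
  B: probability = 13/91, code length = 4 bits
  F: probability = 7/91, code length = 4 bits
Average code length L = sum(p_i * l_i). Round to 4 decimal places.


Weighted contributions p_i * l_i:
  G: (19/91) * 2 = 38/91
  D: (18/91) * 3 = 54/91
  E: (19/91) * 2 = 38/91
  H: (15/91) * 4 = 60/91
  B: (13/91) * 4 = 52/91
  F: (7/91) * 4 = 28/91
Sum = (38 + 54 + 38 + 60 + 52 + 28)/91 = 270/91

L = 270/91 = 2.9670 bits/symbol


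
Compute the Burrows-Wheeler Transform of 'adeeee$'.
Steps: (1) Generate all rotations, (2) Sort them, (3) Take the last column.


Rotations (sorted):
  0: $adeeee -> last char: e
  1: adeeee$ -> last char: $
  2: deeee$a -> last char: a
  3: e$adeee -> last char: e
  4: ee$adee -> last char: e
  5: eee$ade -> last char: e
  6: eeee$ad -> last char: d


BWT = e$aeeed
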